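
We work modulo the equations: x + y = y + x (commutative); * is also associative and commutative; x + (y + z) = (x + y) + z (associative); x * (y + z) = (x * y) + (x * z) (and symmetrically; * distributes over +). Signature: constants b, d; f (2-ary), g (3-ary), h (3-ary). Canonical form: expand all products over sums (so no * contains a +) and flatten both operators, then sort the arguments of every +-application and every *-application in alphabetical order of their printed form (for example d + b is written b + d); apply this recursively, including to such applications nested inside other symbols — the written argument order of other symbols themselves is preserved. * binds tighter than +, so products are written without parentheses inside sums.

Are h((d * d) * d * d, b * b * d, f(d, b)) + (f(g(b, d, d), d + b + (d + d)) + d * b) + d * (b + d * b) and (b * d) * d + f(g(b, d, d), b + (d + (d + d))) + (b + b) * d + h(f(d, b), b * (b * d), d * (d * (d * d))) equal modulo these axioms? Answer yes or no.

Left:  h((d * d) * d * d, b * b * d, f(d, b)) + (f(g(b, d, d), d + b + (d + d)) + d * b) + d * (b + d * b)
  Distribute:  h(d * d * d * d, b * b * d, f(d, b)) + f(g(b, d, d), b + d + d + d) + b * d + b * d + b * d * d
  Sort arguments:  b * d + b * d + b * d * d + f(g(b, d, d), b + d + d + d) + h(d * d * d * d, b * b * d, f(d, b))
Right:  (b * d) * d + f(g(b, d, d), b + (d + (d + d))) + (b + b) * d + h(f(d, b), b * (b * d), d * (d * (d * d)))
  Expand:  b * d * d + f(g(b, d, d), b + d + d + d) + b * d + b * d + h(f(d, b), b * b * d, d * d * d * d)
  Sort arguments:  b * d + b * d + b * d * d + f(g(b, d, d), b + d + d + d) + h(f(d, b), b * b * d, d * d * d * d)

Answer: no — b * d + b * d + b * d * d + f(g(b, d, d), b + d + d + d) + h(d * d * d * d, b * b * d, f(d, b)) vs b * d + b * d + b * d * d + f(g(b, d, d), b + d + d + d) + h(f(d, b), b * b * d, d * d * d * d)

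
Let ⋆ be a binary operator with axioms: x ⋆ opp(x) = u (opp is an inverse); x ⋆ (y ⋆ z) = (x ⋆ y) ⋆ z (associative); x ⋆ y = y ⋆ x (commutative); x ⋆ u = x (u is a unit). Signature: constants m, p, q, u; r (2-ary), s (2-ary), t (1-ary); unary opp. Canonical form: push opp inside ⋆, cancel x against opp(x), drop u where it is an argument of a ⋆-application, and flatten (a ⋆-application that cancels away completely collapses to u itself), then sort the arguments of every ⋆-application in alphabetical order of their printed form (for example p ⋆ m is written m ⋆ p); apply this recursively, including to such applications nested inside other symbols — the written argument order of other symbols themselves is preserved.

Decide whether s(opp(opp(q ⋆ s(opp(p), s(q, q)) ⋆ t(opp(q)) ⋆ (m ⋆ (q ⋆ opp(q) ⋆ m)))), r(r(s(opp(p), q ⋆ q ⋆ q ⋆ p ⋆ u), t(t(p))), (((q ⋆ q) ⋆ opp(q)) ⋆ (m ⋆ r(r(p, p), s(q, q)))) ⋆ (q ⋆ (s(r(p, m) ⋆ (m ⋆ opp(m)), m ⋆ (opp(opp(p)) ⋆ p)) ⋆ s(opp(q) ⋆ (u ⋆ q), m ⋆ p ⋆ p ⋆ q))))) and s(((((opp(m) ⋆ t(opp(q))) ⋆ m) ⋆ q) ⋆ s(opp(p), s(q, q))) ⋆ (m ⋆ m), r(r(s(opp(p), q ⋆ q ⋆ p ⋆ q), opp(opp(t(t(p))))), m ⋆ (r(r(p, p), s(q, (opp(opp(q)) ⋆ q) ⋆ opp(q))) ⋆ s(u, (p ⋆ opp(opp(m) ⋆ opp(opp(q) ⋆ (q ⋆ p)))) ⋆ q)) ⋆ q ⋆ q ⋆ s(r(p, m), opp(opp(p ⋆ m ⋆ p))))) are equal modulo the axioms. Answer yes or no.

Answer: yes — both canonical forms are s(m ⋆ m ⋆ q ⋆ s(opp(p), s(q, q)) ⋆ t(opp(q)), r(r(s(opp(p), p ⋆ q ⋆ q ⋆ q), t(t(p))), m ⋆ q ⋆ q ⋆ r(r(p, p), s(q, q)) ⋆ s(r(p, m), m ⋆ p ⋆ p) ⋆ s(u, m ⋆ p ⋆ p ⋆ q)))

Derivation:
Left:  s(opp(opp(q ⋆ s(opp(p), s(q, q)) ⋆ t(opp(q)) ⋆ (m ⋆ (q ⋆ opp(q) ⋆ m)))), r(r(s(opp(p), q ⋆ q ⋆ q ⋆ p ⋆ u), t(t(p))), (((q ⋆ q) ⋆ opp(q)) ⋆ (m ⋆ r(r(p, p), s(q, q)))) ⋆ (q ⋆ (s(r(p, m) ⋆ (m ⋆ opp(m)), m ⋆ (opp(opp(p)) ⋆ p)) ⋆ s(opp(q) ⋆ (u ⋆ q), m ⋆ p ⋆ p ⋆ q)))))
  Descend into:  (((q ⋆ q) ⋆ opp(q)) ⋆ (m ⋆ r(r(p, p), s(q, q)))) ⋆ (q ⋆ (s(r(p, m) ⋆ (m ⋆ opp(m)), m ⋆ (opp(opp(p)) ⋆ p)) ⋆ s(opp(q) ⋆ (u ⋆ q), m ⋆ p ⋆ p ⋆ q)))
  Push opp inside:  distribute opp over ⋆ and collapse double opp
  Combine occurrences:  q ⋆ q ⋆ m ⋆ r(r(p, p), s(q, q)) ⋆ s(r(p, m), m ⋆ p ⋆ p) ⋆ s(u, m ⋆ p ⋆ p ⋆ q)
  Order the arguments:  m ⋆ q ⋆ q ⋆ r(r(p, p), s(q, q)) ⋆ s(r(p, m), m ⋆ p ⋆ p) ⋆ s(u, m ⋆ p ⋆ p ⋆ q)
  Put back:  s(m ⋆ m ⋆ q ⋆ s(opp(p), s(q, q)) ⋆ t(opp(q)), r(r(s(opp(p), p ⋆ q ⋆ q ⋆ q), t(t(p))), m ⋆ q ⋆ q ⋆ r(r(p, p), s(q, q)) ⋆ s(r(p, m), m ⋆ p ⋆ p) ⋆ s(u, m ⋆ p ⋆ p ⋆ q)))
Right:  s(((((opp(m) ⋆ t(opp(q))) ⋆ m) ⋆ q) ⋆ s(opp(p), s(q, q))) ⋆ (m ⋆ m), r(r(s(opp(p), q ⋆ q ⋆ p ⋆ q), opp(opp(t(t(p))))), m ⋆ (r(r(p, p), s(q, (opp(opp(q)) ⋆ q) ⋆ opp(q))) ⋆ s(u, (p ⋆ opp(opp(m) ⋆ opp(opp(q) ⋆ (q ⋆ p)))) ⋆ q)) ⋆ q ⋆ q ⋆ s(r(p, m), opp(opp(p ⋆ m ⋆ p)))))
  Descend into:  m ⋆ (r(r(p, p), s(q, (opp(opp(q)) ⋆ q) ⋆ opp(q))) ⋆ s(u, (p ⋆ opp(opp(m) ⋆ opp(opp(q) ⋆ (q ⋆ p)))) ⋆ q)) ⋆ q ⋆ q ⋆ s(r(p, m), opp(opp(p ⋆ m ⋆ p)))
  Push opp inside:  distribute opp over ⋆ and collapse double opp
  Collect terms:  m ⋆ r(r(p, p), s(q, q)) ⋆ s(u, m ⋆ p ⋆ p ⋆ q) ⋆ q ⋆ q ⋆ s(r(p, m), m ⋆ p ⋆ p)
  Sort:  m ⋆ q ⋆ q ⋆ r(r(p, p), s(q, q)) ⋆ s(r(p, m), m ⋆ p ⋆ p) ⋆ s(u, m ⋆ p ⋆ p ⋆ q)
  Put back:  s(m ⋆ m ⋆ q ⋆ s(opp(p), s(q, q)) ⋆ t(opp(q)), r(r(s(opp(p), p ⋆ q ⋆ q ⋆ q), t(t(p))), m ⋆ q ⋆ q ⋆ r(r(p, p), s(q, q)) ⋆ s(r(p, m), m ⋆ p ⋆ p) ⋆ s(u, m ⋆ p ⋆ p ⋆ q)))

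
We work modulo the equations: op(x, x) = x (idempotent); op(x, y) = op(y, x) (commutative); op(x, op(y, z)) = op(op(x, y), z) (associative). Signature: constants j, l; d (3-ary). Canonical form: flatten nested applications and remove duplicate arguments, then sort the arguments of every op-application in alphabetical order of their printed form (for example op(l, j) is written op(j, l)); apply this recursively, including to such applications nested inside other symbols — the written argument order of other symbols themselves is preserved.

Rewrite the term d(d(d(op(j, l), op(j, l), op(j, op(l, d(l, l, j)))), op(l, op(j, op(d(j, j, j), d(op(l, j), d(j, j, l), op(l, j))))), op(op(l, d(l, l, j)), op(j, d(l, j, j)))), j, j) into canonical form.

Answer: d(d(d(op(j, l), op(j, l), op(d(l, l, j), j, l)), op(d(j, j, j), d(op(j, l), d(j, j, l), op(j, l)), j, l), op(d(l, j, j), d(l, l, j), j, l)), j, j)

Derivation:
Work inside:  op(l, op(j, op(d(j, j, j), d(op(l, j), d(j, j, l), op(l, j)))))
Flatten:  op(l, j, d(j, j, j), d(op(l, j), d(j, j, l), op(l, j)))
Canonicalize subterm:  d(op(l, j), d(j, j, l), op(l, j))  →  d(op(j, l), d(j, j, l), op(j, l))
Order the arguments:  op(d(j, j, j), d(op(j, l), d(j, j, l), op(j, l)), j, l)
Rebuild:  d(d(d(op(j, l), op(j, l), op(d(l, l, j), j, l)), op(d(j, j, j), d(op(j, l), d(j, j, l), op(j, l)), j, l), op(d(l, j, j), d(l, l, j), j, l)), j, j)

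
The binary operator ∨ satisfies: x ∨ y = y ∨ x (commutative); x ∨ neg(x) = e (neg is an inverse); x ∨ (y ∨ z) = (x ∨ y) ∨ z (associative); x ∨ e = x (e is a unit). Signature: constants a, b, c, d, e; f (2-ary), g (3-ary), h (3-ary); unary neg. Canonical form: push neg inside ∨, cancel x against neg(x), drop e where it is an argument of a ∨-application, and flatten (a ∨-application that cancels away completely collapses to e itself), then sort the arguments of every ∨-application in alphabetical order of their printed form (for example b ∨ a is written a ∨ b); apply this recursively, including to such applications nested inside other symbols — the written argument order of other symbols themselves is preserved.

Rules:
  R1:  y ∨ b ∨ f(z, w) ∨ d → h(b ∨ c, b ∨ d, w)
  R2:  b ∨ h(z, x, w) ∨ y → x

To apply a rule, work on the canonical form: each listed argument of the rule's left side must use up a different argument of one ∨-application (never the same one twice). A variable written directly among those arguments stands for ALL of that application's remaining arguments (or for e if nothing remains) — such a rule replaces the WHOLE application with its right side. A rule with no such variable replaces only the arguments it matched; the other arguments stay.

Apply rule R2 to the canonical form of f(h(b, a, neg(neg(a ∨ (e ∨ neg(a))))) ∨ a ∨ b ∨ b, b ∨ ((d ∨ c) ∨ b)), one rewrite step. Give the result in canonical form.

Answer: f(a, b ∨ b ∨ c ∨ d)

Derivation:
Canonical form:  f(a ∨ b ∨ b ∨ h(b, a, e), b ∨ b ∨ c ∨ d)
R2 matches:  uses b, h(b, a, e);  w := e, x := a, y := a ∨ b, z := b
Every leftover argument binds to the variable; the entire application is replaced.
Result:  f(a, b ∨ b ∨ c ∨ d)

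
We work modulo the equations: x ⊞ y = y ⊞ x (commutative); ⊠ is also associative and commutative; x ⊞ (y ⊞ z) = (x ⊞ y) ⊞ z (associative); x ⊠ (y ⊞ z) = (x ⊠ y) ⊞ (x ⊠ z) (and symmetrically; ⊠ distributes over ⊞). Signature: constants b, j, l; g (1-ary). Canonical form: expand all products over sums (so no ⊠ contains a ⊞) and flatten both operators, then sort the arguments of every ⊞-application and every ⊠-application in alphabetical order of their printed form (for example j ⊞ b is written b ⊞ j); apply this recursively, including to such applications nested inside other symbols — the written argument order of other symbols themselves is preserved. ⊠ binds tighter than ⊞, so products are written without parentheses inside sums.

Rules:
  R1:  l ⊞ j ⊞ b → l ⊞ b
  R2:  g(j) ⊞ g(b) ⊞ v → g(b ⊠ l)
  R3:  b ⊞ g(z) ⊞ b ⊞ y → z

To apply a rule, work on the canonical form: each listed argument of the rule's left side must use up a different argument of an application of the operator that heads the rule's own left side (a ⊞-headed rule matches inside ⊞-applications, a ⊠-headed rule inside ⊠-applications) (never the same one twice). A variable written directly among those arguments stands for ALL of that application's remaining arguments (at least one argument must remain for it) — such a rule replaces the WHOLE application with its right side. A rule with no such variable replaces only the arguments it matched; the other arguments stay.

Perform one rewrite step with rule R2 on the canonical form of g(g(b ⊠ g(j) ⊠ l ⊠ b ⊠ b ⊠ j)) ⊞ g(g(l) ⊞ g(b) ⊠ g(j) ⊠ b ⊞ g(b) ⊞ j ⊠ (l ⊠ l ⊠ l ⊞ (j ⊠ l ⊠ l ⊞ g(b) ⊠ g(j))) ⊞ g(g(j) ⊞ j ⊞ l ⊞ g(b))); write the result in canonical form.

Canonical form:  g(b ⊠ g(b) ⊠ g(j) ⊞ g(b) ⊞ g(b) ⊠ g(j) ⊠ j ⊞ g(g(b) ⊞ g(j) ⊞ j ⊞ l) ⊞ g(l) ⊞ j ⊠ j ⊠ l ⊠ l ⊞ j ⊠ l ⊠ l ⊠ l) ⊞ g(g(b ⊠ b ⊠ b ⊠ g(j) ⊠ j ⊠ l))
Apply R2:  consuming g(b), g(j);  v := j ⊞ l
Every leftover argument binds to the variable; the entire application is replaced.
Giving:  g(b ⊠ g(b) ⊠ g(j) ⊞ g(b) ⊞ g(b) ⊠ g(j) ⊠ j ⊞ g(g(b ⊠ l)) ⊞ g(l) ⊞ j ⊠ j ⊠ l ⊠ l ⊞ j ⊠ l ⊠ l ⊠ l) ⊞ g(g(b ⊠ b ⊠ b ⊠ g(j) ⊠ j ⊠ l))

Answer: g(b ⊠ g(b) ⊠ g(j) ⊞ g(b) ⊞ g(b) ⊠ g(j) ⊠ j ⊞ g(g(b ⊠ l)) ⊞ g(l) ⊞ j ⊠ j ⊠ l ⊠ l ⊞ j ⊠ l ⊠ l ⊠ l) ⊞ g(g(b ⊠ b ⊠ b ⊠ g(j) ⊠ j ⊠ l))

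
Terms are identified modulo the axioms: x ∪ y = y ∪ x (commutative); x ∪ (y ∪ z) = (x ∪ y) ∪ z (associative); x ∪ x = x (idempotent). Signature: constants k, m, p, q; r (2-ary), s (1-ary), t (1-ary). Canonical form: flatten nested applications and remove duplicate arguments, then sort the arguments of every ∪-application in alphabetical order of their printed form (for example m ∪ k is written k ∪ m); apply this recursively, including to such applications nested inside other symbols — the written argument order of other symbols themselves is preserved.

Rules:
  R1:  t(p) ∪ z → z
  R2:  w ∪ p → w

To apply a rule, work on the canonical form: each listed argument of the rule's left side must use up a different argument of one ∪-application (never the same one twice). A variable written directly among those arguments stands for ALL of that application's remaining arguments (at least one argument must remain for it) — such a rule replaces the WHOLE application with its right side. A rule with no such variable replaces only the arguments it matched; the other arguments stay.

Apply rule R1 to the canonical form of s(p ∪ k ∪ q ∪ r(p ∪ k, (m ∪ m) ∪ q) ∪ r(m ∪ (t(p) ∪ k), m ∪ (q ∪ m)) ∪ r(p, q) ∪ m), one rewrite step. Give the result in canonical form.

Answer: s(k ∪ m ∪ p ∪ q ∪ r(k ∪ m, m ∪ q) ∪ r(k ∪ p, m ∪ q) ∪ r(p, q))

Derivation:
Canonical form:  s(k ∪ m ∪ p ∪ q ∪ r(k ∪ m ∪ t(p), m ∪ q) ∪ r(k ∪ p, m ∪ q) ∪ r(p, q))
Apply R1:  consuming t(p);  z := k ∪ m
The variable takes the whole remainder — replace the entire application.
New term:  s(k ∪ m ∪ p ∪ q ∪ r(k ∪ m, m ∪ q) ∪ r(k ∪ p, m ∪ q) ∪ r(p, q))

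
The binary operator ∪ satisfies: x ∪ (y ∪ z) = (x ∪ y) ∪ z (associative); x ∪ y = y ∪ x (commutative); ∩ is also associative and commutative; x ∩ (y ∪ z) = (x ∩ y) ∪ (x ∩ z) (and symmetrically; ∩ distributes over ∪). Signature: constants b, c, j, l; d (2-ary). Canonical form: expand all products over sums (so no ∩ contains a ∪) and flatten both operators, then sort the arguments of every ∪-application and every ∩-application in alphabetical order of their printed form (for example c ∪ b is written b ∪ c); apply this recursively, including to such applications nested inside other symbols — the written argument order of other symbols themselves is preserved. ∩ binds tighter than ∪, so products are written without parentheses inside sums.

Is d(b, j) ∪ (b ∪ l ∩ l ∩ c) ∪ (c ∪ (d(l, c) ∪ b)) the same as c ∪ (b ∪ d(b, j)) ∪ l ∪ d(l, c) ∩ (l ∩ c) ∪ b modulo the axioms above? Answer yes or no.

Answer: no — b ∪ b ∪ c ∪ c ∩ l ∩ l ∪ d(b, j) ∪ d(l, c) vs b ∪ b ∪ c ∪ c ∩ d(l, c) ∩ l ∪ d(b, j) ∪ l

Derivation:
Left:  d(b, j) ∪ (b ∪ l ∩ l ∩ c) ∪ (c ∪ (d(l, c) ∪ b))
  Merge nested applications:  d(b, j) ∪ b ∪ c ∩ l ∩ l ∪ c ∪ d(l, c) ∪ b
  Sort:  b ∪ b ∪ c ∪ c ∩ l ∩ l ∪ d(b, j) ∪ d(l, c)
Right:  c ∪ (b ∪ d(b, j)) ∪ l ∪ d(l, c) ∩ (l ∩ c) ∪ b
  Merge nested applications:  c ∪ b ∪ d(b, j) ∪ l ∪ c ∩ d(l, c) ∩ l ∪ b
  Order the arguments:  b ∪ b ∪ c ∪ c ∩ d(l, c) ∩ l ∪ d(b, j) ∪ l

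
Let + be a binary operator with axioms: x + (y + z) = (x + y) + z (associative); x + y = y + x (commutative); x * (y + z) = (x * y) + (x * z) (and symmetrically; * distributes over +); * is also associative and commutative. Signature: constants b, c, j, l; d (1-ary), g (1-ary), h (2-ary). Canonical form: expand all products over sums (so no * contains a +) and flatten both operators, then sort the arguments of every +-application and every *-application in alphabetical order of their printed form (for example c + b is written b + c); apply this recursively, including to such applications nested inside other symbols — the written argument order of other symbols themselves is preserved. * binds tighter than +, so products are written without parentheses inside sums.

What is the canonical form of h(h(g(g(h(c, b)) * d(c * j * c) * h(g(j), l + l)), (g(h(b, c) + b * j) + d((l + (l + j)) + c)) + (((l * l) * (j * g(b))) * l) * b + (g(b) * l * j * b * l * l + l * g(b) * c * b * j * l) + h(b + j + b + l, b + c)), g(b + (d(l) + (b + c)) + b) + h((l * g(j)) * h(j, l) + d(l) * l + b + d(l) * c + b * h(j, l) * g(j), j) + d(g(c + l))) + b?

Answer: b + h(h(g(d(c * c * j) * g(h(c, b)) * h(g(j), l + l)), b * c * g(b) * j * l * l + b * g(b) * j * l * l * l + b * g(b) * j * l * l * l + d(c + j + l + l) + g(b * j + h(b, c)) + h(b + b + j + l, b + c)), d(g(c + l)) + g(b + b + b + c + d(l)) + h(b + b * g(j) * h(j, l) + c * d(l) + d(l) * l + g(j) * h(j, l) * l, j))

Derivation:
Merge nested applications:  h(h(g(d(c * c * j) * g(h(c, b)) * h(g(j), l + l)), b * c * g(b) * j * l * l + b * g(b) * j * l * l * l + b * g(b) * j * l * l * l + d(c + j + l + l) + g(b * j + h(b, c)) + h(b + b + j + l, b + c)), d(g(c + l)) + g(b + b + b + c + d(l)) + h(b + b * g(j) * h(j, l) + c * d(l) + d(l) * l + g(j) * h(j, l) * l, j)) + b
Order the arguments:  b + h(h(g(d(c * c * j) * g(h(c, b)) * h(g(j), l + l)), b * c * g(b) * j * l * l + b * g(b) * j * l * l * l + b * g(b) * j * l * l * l + d(c + j + l + l) + g(b * j + h(b, c)) + h(b + b + j + l, b + c)), d(g(c + l)) + g(b + b + b + c + d(l)) + h(b + b * g(j) * h(j, l) + c * d(l) + d(l) * l + g(j) * h(j, l) * l, j))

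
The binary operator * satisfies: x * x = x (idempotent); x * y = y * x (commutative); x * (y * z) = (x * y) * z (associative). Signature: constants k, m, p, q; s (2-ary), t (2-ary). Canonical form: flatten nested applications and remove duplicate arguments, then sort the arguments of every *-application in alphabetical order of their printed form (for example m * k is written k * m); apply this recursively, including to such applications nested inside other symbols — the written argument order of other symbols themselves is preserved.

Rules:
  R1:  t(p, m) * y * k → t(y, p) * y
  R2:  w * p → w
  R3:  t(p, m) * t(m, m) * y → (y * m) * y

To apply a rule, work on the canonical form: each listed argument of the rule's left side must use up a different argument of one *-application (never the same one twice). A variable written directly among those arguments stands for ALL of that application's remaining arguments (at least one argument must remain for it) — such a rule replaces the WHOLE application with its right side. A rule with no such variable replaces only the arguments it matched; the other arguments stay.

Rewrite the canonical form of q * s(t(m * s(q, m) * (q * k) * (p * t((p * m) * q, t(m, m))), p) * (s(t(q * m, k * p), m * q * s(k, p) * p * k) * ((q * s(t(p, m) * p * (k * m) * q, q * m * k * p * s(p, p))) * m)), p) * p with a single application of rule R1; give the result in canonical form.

Canonical form:  p * q * s(m * q * s(k * m * p * q * t(p, m), k * m * p * q * s(p, p)) * s(t(m * q, k * p), k * m * p * q * s(k, p)) * t(k * m * p * q * s(q, m) * t(m * p * q, t(m, m)), p), p)
R1 matches:  uses k, t(p, m);  y := m * p * q
The extension variable absorbs all remaining arguments, so the whole application is rewritten.
Result:  p * q * s(m * q * s(m * p * q * t(m * p * q, p), k * m * p * q * s(p, p)) * s(t(m * q, k * p), k * m * p * q * s(k, p)) * t(k * m * p * q * s(q, m) * t(m * p * q, t(m, m)), p), p)

Answer: p * q * s(m * q * s(m * p * q * t(m * p * q, p), k * m * p * q * s(p, p)) * s(t(m * q, k * p), k * m * p * q * s(k, p)) * t(k * m * p * q * s(q, m) * t(m * p * q, t(m, m)), p), p)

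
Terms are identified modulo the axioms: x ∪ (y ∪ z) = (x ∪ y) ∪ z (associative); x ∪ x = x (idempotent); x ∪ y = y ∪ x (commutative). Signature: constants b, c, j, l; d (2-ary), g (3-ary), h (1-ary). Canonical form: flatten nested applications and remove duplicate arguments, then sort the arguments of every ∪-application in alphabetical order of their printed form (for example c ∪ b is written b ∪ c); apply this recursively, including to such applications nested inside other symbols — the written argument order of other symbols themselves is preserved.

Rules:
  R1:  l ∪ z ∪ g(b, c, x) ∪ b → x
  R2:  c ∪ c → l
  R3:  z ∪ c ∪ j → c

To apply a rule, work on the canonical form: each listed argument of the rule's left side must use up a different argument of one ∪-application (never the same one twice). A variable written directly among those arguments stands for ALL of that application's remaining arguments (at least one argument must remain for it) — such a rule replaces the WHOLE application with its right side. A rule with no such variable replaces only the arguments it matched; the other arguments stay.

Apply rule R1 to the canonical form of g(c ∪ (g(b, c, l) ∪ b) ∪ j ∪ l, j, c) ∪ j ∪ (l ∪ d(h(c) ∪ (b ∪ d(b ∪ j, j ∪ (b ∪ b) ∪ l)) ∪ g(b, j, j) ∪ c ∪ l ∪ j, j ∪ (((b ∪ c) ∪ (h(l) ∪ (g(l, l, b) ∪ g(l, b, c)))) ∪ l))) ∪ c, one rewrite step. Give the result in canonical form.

Canonical form:  c ∪ d(b ∪ c ∪ d(b ∪ j, b ∪ j ∪ l) ∪ g(b, j, j) ∪ h(c) ∪ j ∪ l, b ∪ c ∪ g(l, b, c) ∪ g(l, l, b) ∪ h(l) ∪ j ∪ l) ∪ g(b ∪ c ∪ g(b, c, l) ∪ j ∪ l, j, c) ∪ j ∪ l
R1 matches:  uses b, g(b, c, l), l;  x := l, z := c ∪ j
The variable takes the whole remainder — replace the entire application.
Result:  c ∪ d(b ∪ c ∪ d(b ∪ j, b ∪ j ∪ l) ∪ g(b, j, j) ∪ h(c) ∪ j ∪ l, b ∪ c ∪ g(l, b, c) ∪ g(l, l, b) ∪ h(l) ∪ j ∪ l) ∪ g(l, j, c) ∪ j ∪ l

Answer: c ∪ d(b ∪ c ∪ d(b ∪ j, b ∪ j ∪ l) ∪ g(b, j, j) ∪ h(c) ∪ j ∪ l, b ∪ c ∪ g(l, b, c) ∪ g(l, l, b) ∪ h(l) ∪ j ∪ l) ∪ g(l, j, c) ∪ j ∪ l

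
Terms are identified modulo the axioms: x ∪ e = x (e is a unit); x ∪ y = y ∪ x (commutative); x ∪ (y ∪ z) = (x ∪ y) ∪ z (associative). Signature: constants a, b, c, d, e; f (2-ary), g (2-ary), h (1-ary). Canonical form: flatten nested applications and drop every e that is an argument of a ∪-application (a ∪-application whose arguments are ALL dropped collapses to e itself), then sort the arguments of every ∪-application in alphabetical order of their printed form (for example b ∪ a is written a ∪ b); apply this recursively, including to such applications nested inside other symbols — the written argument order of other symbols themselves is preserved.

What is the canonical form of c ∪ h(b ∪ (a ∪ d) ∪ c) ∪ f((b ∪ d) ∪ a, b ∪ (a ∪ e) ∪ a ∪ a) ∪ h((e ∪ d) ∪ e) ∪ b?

Answer: b ∪ c ∪ f(a ∪ b ∪ d, a ∪ a ∪ a ∪ b) ∪ h(a ∪ b ∪ c ∪ d) ∪ h(d)

Derivation:
Inside:  h(b ∪ (a ∪ d) ∪ c)  →  h(a ∪ b ∪ c ∪ d)
Canonicalize subterm:  f((b ∪ d) ∪ a, b ∪ (a ∪ e) ∪ a ∪ a)  →  f(a ∪ b ∪ d, a ∪ a ∪ a ∪ b)
Inside:  h((e ∪ d) ∪ e)  →  h(d)
Order the arguments:  b ∪ c ∪ f(a ∪ b ∪ d, a ∪ a ∪ a ∪ b) ∪ h(a ∪ b ∪ c ∪ d) ∪ h(d)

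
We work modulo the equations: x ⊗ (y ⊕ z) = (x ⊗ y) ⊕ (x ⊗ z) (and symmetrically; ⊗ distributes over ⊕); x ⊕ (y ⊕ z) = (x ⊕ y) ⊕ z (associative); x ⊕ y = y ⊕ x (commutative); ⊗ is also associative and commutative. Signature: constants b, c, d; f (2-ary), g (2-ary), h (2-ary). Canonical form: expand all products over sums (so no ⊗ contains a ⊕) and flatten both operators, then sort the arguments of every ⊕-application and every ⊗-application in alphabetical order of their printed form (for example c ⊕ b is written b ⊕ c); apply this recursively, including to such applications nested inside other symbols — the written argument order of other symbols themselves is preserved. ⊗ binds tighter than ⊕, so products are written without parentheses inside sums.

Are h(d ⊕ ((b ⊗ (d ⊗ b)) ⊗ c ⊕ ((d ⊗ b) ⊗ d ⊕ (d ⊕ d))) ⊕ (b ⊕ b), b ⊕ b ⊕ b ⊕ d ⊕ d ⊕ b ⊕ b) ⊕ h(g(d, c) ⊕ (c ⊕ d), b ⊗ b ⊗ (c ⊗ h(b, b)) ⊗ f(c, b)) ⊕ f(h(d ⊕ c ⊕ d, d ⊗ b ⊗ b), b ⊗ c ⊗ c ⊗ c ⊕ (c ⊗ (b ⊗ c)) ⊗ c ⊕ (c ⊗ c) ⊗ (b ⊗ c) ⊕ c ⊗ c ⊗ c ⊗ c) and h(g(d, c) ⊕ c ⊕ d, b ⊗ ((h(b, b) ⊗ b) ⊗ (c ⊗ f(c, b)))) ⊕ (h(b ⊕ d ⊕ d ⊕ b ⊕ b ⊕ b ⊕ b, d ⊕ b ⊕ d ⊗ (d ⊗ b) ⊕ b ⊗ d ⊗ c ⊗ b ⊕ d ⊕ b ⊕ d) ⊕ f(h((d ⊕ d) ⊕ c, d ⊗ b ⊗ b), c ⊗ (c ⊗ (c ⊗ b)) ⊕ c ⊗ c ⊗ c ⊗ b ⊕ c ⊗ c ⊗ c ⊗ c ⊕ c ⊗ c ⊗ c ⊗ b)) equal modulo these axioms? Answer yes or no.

Answer: no — f(h(c ⊕ d ⊕ d, b ⊗ b ⊗ d), b ⊗ c ⊗ c ⊗ c ⊕ b ⊗ c ⊗ c ⊗ c ⊕ b ⊗ c ⊗ c ⊗ c ⊕ c ⊗ c ⊗ c ⊗ c) ⊕ h(b ⊕ b ⊕ b ⊗ b ⊗ c ⊗ d ⊕ b ⊗ d ⊗ d ⊕ d ⊕ d ⊕ d, b ⊕ b ⊕ b ⊕ b ⊕ b ⊕ d ⊕ d) ⊕ h(c ⊕ d ⊕ g(d, c), b ⊗ b ⊗ c ⊗ f(c, b) ⊗ h(b, b)) vs f(h(c ⊕ d ⊕ d, b ⊗ b ⊗ d), b ⊗ c ⊗ c ⊗ c ⊕ b ⊗ c ⊗ c ⊗ c ⊕ b ⊗ c ⊗ c ⊗ c ⊕ c ⊗ c ⊗ c ⊗ c) ⊕ h(b ⊕ b ⊕ b ⊕ b ⊕ b ⊕ d ⊕ d, b ⊕ b ⊕ b ⊗ b ⊗ c ⊗ d ⊕ b ⊗ d ⊗ d ⊕ d ⊕ d ⊕ d) ⊕ h(c ⊕ d ⊕ g(d, c), b ⊗ b ⊗ c ⊗ f(c, b) ⊗ h(b, b))

Derivation:
Left:  h(d ⊕ ((b ⊗ (d ⊗ b)) ⊗ c ⊕ ((d ⊗ b) ⊗ d ⊕ (d ⊕ d))) ⊕ (b ⊕ b), b ⊕ b ⊕ b ⊕ d ⊕ d ⊕ b ⊕ b) ⊕ h(g(d, c) ⊕ (c ⊕ d), b ⊗ b ⊗ (c ⊗ h(b, b)) ⊗ f(c, b)) ⊕ f(h(d ⊕ c ⊕ d, d ⊗ b ⊗ b), b ⊗ c ⊗ c ⊗ c ⊕ (c ⊗ (b ⊗ c)) ⊗ c ⊕ (c ⊗ c) ⊗ (b ⊗ c) ⊕ c ⊗ c ⊗ c ⊗ c)
  Un-nest:  h(b ⊕ b ⊕ b ⊗ b ⊗ c ⊗ d ⊕ b ⊗ d ⊗ d ⊕ d ⊕ d ⊕ d, b ⊕ b ⊕ b ⊕ b ⊕ b ⊕ d ⊕ d) ⊕ h(c ⊕ d ⊕ g(d, c), b ⊗ b ⊗ c ⊗ f(c, b) ⊗ h(b, b)) ⊕ f(h(c ⊕ d ⊕ d, b ⊗ b ⊗ d), b ⊗ c ⊗ c ⊗ c ⊕ b ⊗ c ⊗ c ⊗ c ⊕ b ⊗ c ⊗ c ⊗ c ⊕ c ⊗ c ⊗ c ⊗ c)
  Order the arguments:  f(h(c ⊕ d ⊕ d, b ⊗ b ⊗ d), b ⊗ c ⊗ c ⊗ c ⊕ b ⊗ c ⊗ c ⊗ c ⊕ b ⊗ c ⊗ c ⊗ c ⊕ c ⊗ c ⊗ c ⊗ c) ⊕ h(b ⊕ b ⊕ b ⊗ b ⊗ c ⊗ d ⊕ b ⊗ d ⊗ d ⊕ d ⊕ d ⊕ d, b ⊕ b ⊕ b ⊕ b ⊕ b ⊕ d ⊕ d) ⊕ h(c ⊕ d ⊕ g(d, c), b ⊗ b ⊗ c ⊗ f(c, b) ⊗ h(b, b))
Right:  h(g(d, c) ⊕ c ⊕ d, b ⊗ ((h(b, b) ⊗ b) ⊗ (c ⊗ f(c, b)))) ⊕ (h(b ⊕ d ⊕ d ⊕ b ⊕ b ⊕ b ⊕ b, d ⊕ b ⊕ d ⊗ (d ⊗ b) ⊕ b ⊗ d ⊗ c ⊗ b ⊕ d ⊕ b ⊕ d) ⊕ f(h((d ⊕ d) ⊕ c, d ⊗ b ⊗ b), c ⊗ (c ⊗ (c ⊗ b)) ⊕ c ⊗ c ⊗ c ⊗ b ⊕ c ⊗ c ⊗ c ⊗ c ⊕ c ⊗ c ⊗ c ⊗ b))
  Flatten:  h(c ⊕ d ⊕ g(d, c), b ⊗ b ⊗ c ⊗ f(c, b) ⊗ h(b, b)) ⊕ h(b ⊕ b ⊕ b ⊕ b ⊕ b ⊕ d ⊕ d, b ⊕ b ⊕ b ⊗ b ⊗ c ⊗ d ⊕ b ⊗ d ⊗ d ⊕ d ⊕ d ⊕ d) ⊕ f(h(c ⊕ d ⊕ d, b ⊗ b ⊗ d), b ⊗ c ⊗ c ⊗ c ⊕ b ⊗ c ⊗ c ⊗ c ⊕ b ⊗ c ⊗ c ⊗ c ⊕ c ⊗ c ⊗ c ⊗ c)
  Sort arguments:  f(h(c ⊕ d ⊕ d, b ⊗ b ⊗ d), b ⊗ c ⊗ c ⊗ c ⊕ b ⊗ c ⊗ c ⊗ c ⊕ b ⊗ c ⊗ c ⊗ c ⊕ c ⊗ c ⊗ c ⊗ c) ⊕ h(b ⊕ b ⊕ b ⊕ b ⊕ b ⊕ d ⊕ d, b ⊕ b ⊕ b ⊗ b ⊗ c ⊗ d ⊕ b ⊗ d ⊗ d ⊕ d ⊕ d ⊕ d) ⊕ h(c ⊕ d ⊕ g(d, c), b ⊗ b ⊗ c ⊗ f(c, b) ⊗ h(b, b))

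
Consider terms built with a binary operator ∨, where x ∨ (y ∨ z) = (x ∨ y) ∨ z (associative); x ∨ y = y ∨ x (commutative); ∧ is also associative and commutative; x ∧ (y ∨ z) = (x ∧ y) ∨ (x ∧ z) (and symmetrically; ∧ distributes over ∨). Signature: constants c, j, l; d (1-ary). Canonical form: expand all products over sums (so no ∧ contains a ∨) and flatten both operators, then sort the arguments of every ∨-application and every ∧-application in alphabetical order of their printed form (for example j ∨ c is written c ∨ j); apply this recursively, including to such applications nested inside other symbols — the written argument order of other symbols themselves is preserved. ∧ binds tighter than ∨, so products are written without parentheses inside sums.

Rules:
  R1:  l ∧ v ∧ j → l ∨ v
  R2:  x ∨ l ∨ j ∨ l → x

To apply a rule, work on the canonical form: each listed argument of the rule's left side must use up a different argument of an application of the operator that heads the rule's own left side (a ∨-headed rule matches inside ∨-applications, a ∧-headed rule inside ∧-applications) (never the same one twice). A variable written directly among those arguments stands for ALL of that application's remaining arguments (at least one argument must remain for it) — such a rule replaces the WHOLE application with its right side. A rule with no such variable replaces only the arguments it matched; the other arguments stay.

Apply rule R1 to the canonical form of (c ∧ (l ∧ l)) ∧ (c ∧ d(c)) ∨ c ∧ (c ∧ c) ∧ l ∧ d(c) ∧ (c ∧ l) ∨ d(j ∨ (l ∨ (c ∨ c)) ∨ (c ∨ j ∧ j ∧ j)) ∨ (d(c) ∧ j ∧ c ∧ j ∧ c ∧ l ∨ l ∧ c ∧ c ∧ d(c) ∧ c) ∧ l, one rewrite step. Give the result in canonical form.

Answer: c ∧ c ∧ c ∧ c ∧ d(c) ∧ l ∧ l ∨ c ∧ c ∧ c ∧ d(c) ∧ l ∧ l ∨ c ∧ c ∧ d(c) ∧ j ∧ l ∨ c ∧ c ∧ d(c) ∧ l ∧ l ∨ d(c ∨ c ∨ c ∨ j ∨ j ∧ j ∧ j ∨ l) ∨ l

Derivation:
Canonical form:  c ∧ c ∧ c ∧ c ∧ d(c) ∧ l ∧ l ∨ c ∧ c ∧ c ∧ d(c) ∧ l ∧ l ∨ c ∧ c ∧ d(c) ∧ j ∧ j ∧ l ∧ l ∨ c ∧ c ∧ d(c) ∧ l ∧ l ∨ d(c ∨ c ∨ c ∨ j ∨ j ∧ j ∧ j ∨ l)
Match R1:  consume j, l;  v := c ∧ c ∧ d(c) ∧ j ∧ l
The variable takes the whole remainder — replace the entire application.
New term:  c ∧ c ∧ c ∧ c ∧ d(c) ∧ l ∧ l ∨ c ∧ c ∧ c ∧ d(c) ∧ l ∧ l ∨ c ∧ c ∧ d(c) ∧ j ∧ l ∨ c ∧ c ∧ d(c) ∧ l ∧ l ∨ d(c ∨ c ∨ c ∨ j ∨ j ∧ j ∧ j ∨ l) ∨ l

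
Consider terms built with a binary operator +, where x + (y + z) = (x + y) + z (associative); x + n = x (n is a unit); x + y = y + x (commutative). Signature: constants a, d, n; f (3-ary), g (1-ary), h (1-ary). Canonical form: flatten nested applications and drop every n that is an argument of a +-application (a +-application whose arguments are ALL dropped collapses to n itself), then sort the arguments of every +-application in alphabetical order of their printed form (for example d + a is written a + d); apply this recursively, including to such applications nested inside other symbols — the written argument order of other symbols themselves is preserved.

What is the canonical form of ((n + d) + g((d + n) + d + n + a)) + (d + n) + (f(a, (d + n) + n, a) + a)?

Merge nested applications:  n + d + g((d + n) + d + n + a) + d + n + f(a, (d + n) + n, a) + a
Simplify inside:  g((d + n) + d + n + a)  →  g(a + d + d)
Simplify inside:  f(a, (d + n) + n, a)  →  f(a, d, a)
Unit:  drop n (×2)
Sort arguments:  a + d + d + f(a, d, a) + g(a + d + d)

Answer: a + d + d + f(a, d, a) + g(a + d + d)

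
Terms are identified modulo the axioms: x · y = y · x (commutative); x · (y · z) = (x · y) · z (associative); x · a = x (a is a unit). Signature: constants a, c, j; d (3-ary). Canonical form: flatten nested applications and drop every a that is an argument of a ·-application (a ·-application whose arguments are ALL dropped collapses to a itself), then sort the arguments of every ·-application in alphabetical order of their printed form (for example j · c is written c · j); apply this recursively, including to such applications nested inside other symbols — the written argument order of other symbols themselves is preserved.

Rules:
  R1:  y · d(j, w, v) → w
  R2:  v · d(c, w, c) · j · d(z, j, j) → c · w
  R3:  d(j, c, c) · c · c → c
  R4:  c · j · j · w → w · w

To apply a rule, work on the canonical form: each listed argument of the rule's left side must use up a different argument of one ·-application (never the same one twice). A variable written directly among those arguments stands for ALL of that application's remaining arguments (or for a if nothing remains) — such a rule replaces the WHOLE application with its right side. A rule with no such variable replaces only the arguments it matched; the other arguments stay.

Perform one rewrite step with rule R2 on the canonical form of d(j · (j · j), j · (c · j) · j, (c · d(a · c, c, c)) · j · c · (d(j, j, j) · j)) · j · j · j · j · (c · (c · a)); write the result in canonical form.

Canonical form:  c · c · d(j · j · j, c · j · j · j, c · c · d(c, c, c) · d(j, j, j) · j · j) · j · j · j · j
Match R2:  consume d(c, c, c), d(j, j, j), j;  v := c · c · j, w := c, z := j
Every leftover argument binds to the variable; the entire application is replaced.
New term:  c · c · d(j · j · j, c · j · j · j, c · c) · j · j · j · j

Answer: c · c · d(j · j · j, c · j · j · j, c · c) · j · j · j · j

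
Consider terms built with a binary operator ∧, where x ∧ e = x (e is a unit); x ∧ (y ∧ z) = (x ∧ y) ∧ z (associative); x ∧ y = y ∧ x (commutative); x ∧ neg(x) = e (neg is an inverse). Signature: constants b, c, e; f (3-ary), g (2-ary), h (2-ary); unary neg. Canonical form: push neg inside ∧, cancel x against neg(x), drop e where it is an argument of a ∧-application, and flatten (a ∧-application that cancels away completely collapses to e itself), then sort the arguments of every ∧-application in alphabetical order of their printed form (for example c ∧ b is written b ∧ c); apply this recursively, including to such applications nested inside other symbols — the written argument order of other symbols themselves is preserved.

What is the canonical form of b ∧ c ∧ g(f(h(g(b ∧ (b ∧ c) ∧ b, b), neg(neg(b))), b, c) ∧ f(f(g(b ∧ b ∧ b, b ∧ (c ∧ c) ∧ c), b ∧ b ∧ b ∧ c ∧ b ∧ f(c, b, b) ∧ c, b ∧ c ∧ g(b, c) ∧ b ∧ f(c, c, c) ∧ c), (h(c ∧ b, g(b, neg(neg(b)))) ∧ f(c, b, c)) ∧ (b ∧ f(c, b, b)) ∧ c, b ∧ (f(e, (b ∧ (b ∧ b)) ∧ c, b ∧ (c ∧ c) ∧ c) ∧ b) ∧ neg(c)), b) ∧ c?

Answer: b ∧ c ∧ c ∧ g(f(f(g(b ∧ b ∧ b, b ∧ c ∧ c ∧ c), b ∧ b ∧ b ∧ b ∧ c ∧ c ∧ f(c, b, b), b ∧ b ∧ c ∧ c ∧ f(c, c, c) ∧ g(b, c)), b ∧ c ∧ f(c, b, b) ∧ f(c, b, c) ∧ h(b ∧ c, g(b, b)), b ∧ b ∧ f(e, b ∧ b ∧ b ∧ c, b ∧ c ∧ c ∧ c) ∧ neg(c)) ∧ f(h(g(b ∧ b ∧ b ∧ c, b), b), b, c), b)

Derivation:
Push neg inside:  distribute neg over ∧ and collapse double neg
Collect:  b ∧ c ∧ c ∧ g(f(f(g(b ∧ b ∧ b, b ∧ c ∧ c ∧ c), b ∧ b ∧ b ∧ b ∧ c ∧ c ∧ f(c, b, b), b ∧ b ∧ c ∧ c ∧ f(c, c, c) ∧ g(b, c)), b ∧ c ∧ f(c, b, b) ∧ f(c, b, c) ∧ h(b ∧ c, g(b, b)), b ∧ b ∧ f(e, b ∧ b ∧ b ∧ c, b ∧ c ∧ c ∧ c) ∧ neg(c)) ∧ f(h(g(b ∧ b ∧ b ∧ c, b), b), b, c), b)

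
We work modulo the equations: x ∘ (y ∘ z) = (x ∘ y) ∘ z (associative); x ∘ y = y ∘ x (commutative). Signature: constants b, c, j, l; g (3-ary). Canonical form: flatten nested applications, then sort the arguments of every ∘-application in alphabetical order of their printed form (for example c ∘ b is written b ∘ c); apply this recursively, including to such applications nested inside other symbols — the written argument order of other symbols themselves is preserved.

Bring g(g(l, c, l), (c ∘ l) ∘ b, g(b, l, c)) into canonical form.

Answer: g(g(l, c, l), b ∘ c ∘ l, g(b, l, c))

Derivation:
Work inside:  (c ∘ l) ∘ b
Flatten:  c ∘ l ∘ b
Order the arguments:  b ∘ c ∘ l
Put back:  g(g(l, c, l), b ∘ c ∘ l, g(b, l, c))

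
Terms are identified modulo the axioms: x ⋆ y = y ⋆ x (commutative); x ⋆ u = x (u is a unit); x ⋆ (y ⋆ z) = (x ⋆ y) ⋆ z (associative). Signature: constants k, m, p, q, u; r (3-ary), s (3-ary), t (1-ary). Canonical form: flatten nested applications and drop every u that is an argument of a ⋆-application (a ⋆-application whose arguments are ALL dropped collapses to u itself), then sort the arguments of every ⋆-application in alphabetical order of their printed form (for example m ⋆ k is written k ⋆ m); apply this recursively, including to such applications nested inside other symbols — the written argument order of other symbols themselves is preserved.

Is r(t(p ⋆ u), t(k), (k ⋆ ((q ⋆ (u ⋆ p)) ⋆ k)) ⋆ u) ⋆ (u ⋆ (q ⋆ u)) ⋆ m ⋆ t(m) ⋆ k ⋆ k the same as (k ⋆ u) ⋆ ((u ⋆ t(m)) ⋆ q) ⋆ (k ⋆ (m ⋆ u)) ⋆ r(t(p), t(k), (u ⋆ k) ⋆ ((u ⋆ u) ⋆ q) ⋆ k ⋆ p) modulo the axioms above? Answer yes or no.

Answer: yes — both canonical forms are k ⋆ k ⋆ m ⋆ q ⋆ r(t(p), t(k), k ⋆ k ⋆ p ⋆ q) ⋆ t(m)

Derivation:
Left:  r(t(p ⋆ u), t(k), (k ⋆ ((q ⋆ (u ⋆ p)) ⋆ k)) ⋆ u) ⋆ (u ⋆ (q ⋆ u)) ⋆ m ⋆ t(m) ⋆ k ⋆ k
  Merge nested applications:  r(t(p ⋆ u), t(k), (k ⋆ ((q ⋆ (u ⋆ p)) ⋆ k)) ⋆ u) ⋆ u ⋆ q ⋆ u ⋆ m ⋆ t(m) ⋆ k ⋆ k
  Inside:  r(t(p ⋆ u), t(k), (k ⋆ ((q ⋆ (u ⋆ p)) ⋆ k)) ⋆ u)  →  r(t(p), t(k), k ⋆ k ⋆ p ⋆ q)
  Unit:  drop u (×2)
  Order the arguments:  k ⋆ k ⋆ m ⋆ q ⋆ r(t(p), t(k), k ⋆ k ⋆ p ⋆ q) ⋆ t(m)
Right:  (k ⋆ u) ⋆ ((u ⋆ t(m)) ⋆ q) ⋆ (k ⋆ (m ⋆ u)) ⋆ r(t(p), t(k), (u ⋆ k) ⋆ ((u ⋆ u) ⋆ q) ⋆ k ⋆ p)
  Un-nest:  k ⋆ u ⋆ u ⋆ t(m) ⋆ q ⋆ k ⋆ m ⋆ u ⋆ r(t(p), t(k), (u ⋆ k) ⋆ ((u ⋆ u) ⋆ q) ⋆ k ⋆ p)
  Canonicalize subterm:  r(t(p), t(k), (u ⋆ k) ⋆ ((u ⋆ u) ⋆ q) ⋆ k ⋆ p)  →  r(t(p), t(k), k ⋆ k ⋆ p ⋆ q)
  Unit:  drop u (×3)
  Sort:  k ⋆ k ⋆ m ⋆ q ⋆ r(t(p), t(k), k ⋆ k ⋆ p ⋆ q) ⋆ t(m)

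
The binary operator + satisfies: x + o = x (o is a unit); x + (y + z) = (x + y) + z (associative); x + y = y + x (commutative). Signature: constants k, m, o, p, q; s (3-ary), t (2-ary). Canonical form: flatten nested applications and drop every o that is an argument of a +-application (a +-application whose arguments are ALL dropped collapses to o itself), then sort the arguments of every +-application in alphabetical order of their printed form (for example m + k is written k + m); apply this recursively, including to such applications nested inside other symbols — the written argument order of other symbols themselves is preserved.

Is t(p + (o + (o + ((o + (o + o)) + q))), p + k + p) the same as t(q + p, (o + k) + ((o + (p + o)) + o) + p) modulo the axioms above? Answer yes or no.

Answer: yes — both canonical forms are t(p + q, k + p + p)

Derivation:
Left:  t(p + (o + (o + ((o + (o + o)) + q))), p + k + p)
  Descend into:  p + (o + (o + ((o + (o + o)) + q)))
  Un-nest:  p + o + o + o + o + o + q
  Units out:  drop o (×5)
  Order the arguments:  p + q
  Reassemble:  t(p + q, k + p + p)
Right:  t(q + p, (o + k) + ((o + (p + o)) + o) + p)
  Work inside:  (o + k) + ((o + (p + o)) + o) + p
  Merge nested applications:  o + k + o + p + o + o + p
  Units out:  drop o (×4)
  Order the arguments:  k + p + p
  Reassemble:  t(p + q, k + p + p)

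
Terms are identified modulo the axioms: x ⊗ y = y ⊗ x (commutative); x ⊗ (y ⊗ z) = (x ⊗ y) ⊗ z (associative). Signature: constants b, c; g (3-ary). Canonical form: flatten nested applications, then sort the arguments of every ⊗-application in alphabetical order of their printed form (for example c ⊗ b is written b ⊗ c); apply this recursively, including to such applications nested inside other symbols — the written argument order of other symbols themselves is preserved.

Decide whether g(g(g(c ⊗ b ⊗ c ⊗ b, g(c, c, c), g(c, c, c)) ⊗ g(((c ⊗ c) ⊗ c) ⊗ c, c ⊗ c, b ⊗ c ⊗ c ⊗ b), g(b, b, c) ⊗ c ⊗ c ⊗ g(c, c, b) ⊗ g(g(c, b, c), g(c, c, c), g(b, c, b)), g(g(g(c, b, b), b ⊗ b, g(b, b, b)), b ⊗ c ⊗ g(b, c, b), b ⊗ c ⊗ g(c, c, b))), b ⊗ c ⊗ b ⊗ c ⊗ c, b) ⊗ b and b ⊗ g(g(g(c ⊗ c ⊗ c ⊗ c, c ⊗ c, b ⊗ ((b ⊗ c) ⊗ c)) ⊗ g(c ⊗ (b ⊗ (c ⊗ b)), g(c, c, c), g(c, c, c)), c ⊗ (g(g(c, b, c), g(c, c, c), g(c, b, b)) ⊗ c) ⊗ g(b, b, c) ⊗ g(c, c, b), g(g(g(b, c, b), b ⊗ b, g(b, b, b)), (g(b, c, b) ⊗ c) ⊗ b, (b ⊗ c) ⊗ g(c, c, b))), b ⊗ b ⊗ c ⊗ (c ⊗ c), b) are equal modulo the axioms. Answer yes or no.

Answer: no — b ⊗ g(g(g(b ⊗ b ⊗ c ⊗ c, g(c, c, c), g(c, c, c)) ⊗ g(c ⊗ c ⊗ c ⊗ c, c ⊗ c, b ⊗ b ⊗ c ⊗ c), c ⊗ c ⊗ g(b, b, c) ⊗ g(c, c, b) ⊗ g(g(c, b, c), g(c, c, c), g(b, c, b)), g(g(g(c, b, b), b ⊗ b, g(b, b, b)), b ⊗ c ⊗ g(b, c, b), b ⊗ c ⊗ g(c, c, b))), b ⊗ b ⊗ c ⊗ c ⊗ c, b) vs b ⊗ g(g(g(b ⊗ b ⊗ c ⊗ c, g(c, c, c), g(c, c, c)) ⊗ g(c ⊗ c ⊗ c ⊗ c, c ⊗ c, b ⊗ b ⊗ c ⊗ c), c ⊗ c ⊗ g(b, b, c) ⊗ g(c, c, b) ⊗ g(g(c, b, c), g(c, c, c), g(c, b, b)), g(g(g(b, c, b), b ⊗ b, g(b, b, b)), b ⊗ c ⊗ g(b, c, b), b ⊗ c ⊗ g(c, c, b))), b ⊗ b ⊗ c ⊗ c ⊗ c, b)

Derivation:
Left:  g(g(g(c ⊗ b ⊗ c ⊗ b, g(c, c, c), g(c, c, c)) ⊗ g(((c ⊗ c) ⊗ c) ⊗ c, c ⊗ c, b ⊗ c ⊗ c ⊗ b), g(b, b, c) ⊗ c ⊗ c ⊗ g(c, c, b) ⊗ g(g(c, b, c), g(c, c, c), g(b, c, b)), g(g(g(c, b, b), b ⊗ b, g(b, b, b)), b ⊗ c ⊗ g(b, c, b), b ⊗ c ⊗ g(c, c, b))), b ⊗ c ⊗ b ⊗ c ⊗ c, b) ⊗ b
  Simplify inside:  g(g(g(c ⊗ b ⊗ c ⊗ b, g(c, c, c), g(c, c, c)) ⊗ g(((c ⊗ c) ⊗ c) ⊗ c, c ⊗ c, b ⊗ c ⊗ c ⊗ b), g(b, b, c) ⊗ c ⊗ c ⊗ g(c, c, b) ⊗ g(g(c, b, c), g(c, c, c), g(b, c, b)), g(g(g(c, b, b), b ⊗ b, g(b, b, b)), b ⊗ c ⊗ g(b, c, b), b ⊗ c ⊗ g(c, c, b))), b ⊗ c ⊗ b ⊗ c ⊗ c, b)  →  g(g(g(b ⊗ b ⊗ c ⊗ c, g(c, c, c), g(c, c, c)) ⊗ g(c ⊗ c ⊗ c ⊗ c, c ⊗ c, b ⊗ b ⊗ c ⊗ c), c ⊗ c ⊗ g(b, b, c) ⊗ g(c, c, b) ⊗ g(g(c, b, c), g(c, c, c), g(b, c, b)), g(g(g(c, b, b), b ⊗ b, g(b, b, b)), b ⊗ c ⊗ g(b, c, b), b ⊗ c ⊗ g(c, c, b))), b ⊗ b ⊗ c ⊗ c ⊗ c, b)
  Sort arguments:  b ⊗ g(g(g(b ⊗ b ⊗ c ⊗ c, g(c, c, c), g(c, c, c)) ⊗ g(c ⊗ c ⊗ c ⊗ c, c ⊗ c, b ⊗ b ⊗ c ⊗ c), c ⊗ c ⊗ g(b, b, c) ⊗ g(c, c, b) ⊗ g(g(c, b, c), g(c, c, c), g(b, c, b)), g(g(g(c, b, b), b ⊗ b, g(b, b, b)), b ⊗ c ⊗ g(b, c, b), b ⊗ c ⊗ g(c, c, b))), b ⊗ b ⊗ c ⊗ c ⊗ c, b)
Right:  b ⊗ g(g(g(c ⊗ c ⊗ c ⊗ c, c ⊗ c, b ⊗ ((b ⊗ c) ⊗ c)) ⊗ g(c ⊗ (b ⊗ (c ⊗ b)), g(c, c, c), g(c, c, c)), c ⊗ (g(g(c, b, c), g(c, c, c), g(c, b, b)) ⊗ c) ⊗ g(b, b, c) ⊗ g(c, c, b), g(g(g(b, c, b), b ⊗ b, g(b, b, b)), (g(b, c, b) ⊗ c) ⊗ b, (b ⊗ c) ⊗ g(c, c, b))), b ⊗ b ⊗ c ⊗ (c ⊗ c), b)
  Inside:  g(g(g(c ⊗ c ⊗ c ⊗ c, c ⊗ c, b ⊗ ((b ⊗ c) ⊗ c)) ⊗ g(c ⊗ (b ⊗ (c ⊗ b)), g(c, c, c), g(c, c, c)), c ⊗ (g(g(c, b, c), g(c, c, c), g(c, b, b)) ⊗ c) ⊗ g(b, b, c) ⊗ g(c, c, b), g(g(g(b, c, b), b ⊗ b, g(b, b, b)), (g(b, c, b) ⊗ c) ⊗ b, (b ⊗ c) ⊗ g(c, c, b))), b ⊗ b ⊗ c ⊗ (c ⊗ c), b)  →  g(g(g(b ⊗ b ⊗ c ⊗ c, g(c, c, c), g(c, c, c)) ⊗ g(c ⊗ c ⊗ c ⊗ c, c ⊗ c, b ⊗ b ⊗ c ⊗ c), c ⊗ c ⊗ g(b, b, c) ⊗ g(c, c, b) ⊗ g(g(c, b, c), g(c, c, c), g(c, b, b)), g(g(g(b, c, b), b ⊗ b, g(b, b, b)), b ⊗ c ⊗ g(b, c, b), b ⊗ c ⊗ g(c, c, b))), b ⊗ b ⊗ c ⊗ c ⊗ c, b)
  Order the arguments:  b ⊗ g(g(g(b ⊗ b ⊗ c ⊗ c, g(c, c, c), g(c, c, c)) ⊗ g(c ⊗ c ⊗ c ⊗ c, c ⊗ c, b ⊗ b ⊗ c ⊗ c), c ⊗ c ⊗ g(b, b, c) ⊗ g(c, c, b) ⊗ g(g(c, b, c), g(c, c, c), g(c, b, b)), g(g(g(b, c, b), b ⊗ b, g(b, b, b)), b ⊗ c ⊗ g(b, c, b), b ⊗ c ⊗ g(c, c, b))), b ⊗ b ⊗ c ⊗ c ⊗ c, b)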